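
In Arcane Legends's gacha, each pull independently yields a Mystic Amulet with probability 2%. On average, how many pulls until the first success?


Expected pulls for a geometric distribution = 1/p = 100 / rate%
= 100 / 2
= 50.0

50.0 pulls


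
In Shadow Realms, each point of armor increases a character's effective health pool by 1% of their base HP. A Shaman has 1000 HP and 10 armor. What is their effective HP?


EHP = 1000 * (1 + 10/100)
= 1000 * (1 + 0.1)
= 1000 * 1.1
= 1100.0

1100.0 EHP


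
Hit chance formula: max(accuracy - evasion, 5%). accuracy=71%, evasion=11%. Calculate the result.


accuracy - evasion = 71 - 11 = 60
Apply floor: max(60, 5) = 60
Hit chance = 60%

60%


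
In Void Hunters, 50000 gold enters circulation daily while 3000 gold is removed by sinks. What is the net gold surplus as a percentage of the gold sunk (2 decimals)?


Net gold = 50000 - 3000 = 47000
Inflation rate = net / sunk * 100 = 47000 / 3000 * 100
= 15.666667 * 100
= 1566.67%

1566.67%


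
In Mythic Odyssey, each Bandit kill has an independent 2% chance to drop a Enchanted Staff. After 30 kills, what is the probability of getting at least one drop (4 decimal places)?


P(at least one) = 1 - P(none) = 1 - (1-p)^n
p = 2/100 = 0.02
1 - p = 0.98
(1 - p)^30 = 0.98^30 = 0.545484
P(at least one) = 1 - 0.545484 = 0.4545

0.4545


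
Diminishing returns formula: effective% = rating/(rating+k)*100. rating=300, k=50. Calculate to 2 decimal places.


effective% = rating / (rating + k) * 100
= 300 / (300 + 50) * 100
= 300 / 350 * 100
= 0.857143 * 100
= 85.71%

85.71%


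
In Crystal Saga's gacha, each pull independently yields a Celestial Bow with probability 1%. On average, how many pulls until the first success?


Expected pulls for a geometric distribution = 1/p = 100 / rate%
= 100 / 1
= 100.0

100.0 pulls


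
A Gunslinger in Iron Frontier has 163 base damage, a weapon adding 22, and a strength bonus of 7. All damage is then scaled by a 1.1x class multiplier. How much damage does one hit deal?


Sum base + weapon + str = 163 + 22 + 7 = 192
Multiply by 1.1:
192 * 1.1 = 211.2

211.2 damage


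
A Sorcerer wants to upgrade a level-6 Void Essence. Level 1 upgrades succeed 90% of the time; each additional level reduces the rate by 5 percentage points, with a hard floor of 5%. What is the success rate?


raw_rate = 90 - 5 * (6 - 1)
= 90 - 5 * 5
= 90 - 25
= 65
Apply floor: max(65, 5) = 65%

65%


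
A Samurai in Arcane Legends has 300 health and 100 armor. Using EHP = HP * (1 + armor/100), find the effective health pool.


EHP = 300 * (1 + 100/100)
= 300 * (1 + 1.0)
= 300 * 2.0
= 600.0

600.0 EHP


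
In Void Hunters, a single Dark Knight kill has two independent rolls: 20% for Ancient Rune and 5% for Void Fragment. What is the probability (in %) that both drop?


For independent events, P(both) = P(A) * P(B)
= 20% * 5%
= 100 / 100 %
= 1.0%

1.0%


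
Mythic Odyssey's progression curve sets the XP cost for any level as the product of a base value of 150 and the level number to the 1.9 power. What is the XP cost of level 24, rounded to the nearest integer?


XP = 150 * level^1.9
Substitute level = 24:
XP = 150 * 24^1.9
= 150 * 419.1808
= 62877

62877 XP


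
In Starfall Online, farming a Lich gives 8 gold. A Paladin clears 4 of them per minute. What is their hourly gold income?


Gold per minute = 8 * 4 = 32
Gold per hour = 32 * 60 = 1920

1920 gold/hour


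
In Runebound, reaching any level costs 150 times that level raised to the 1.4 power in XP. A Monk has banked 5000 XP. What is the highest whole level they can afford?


XP = 150 * level^1.4, so level = (XP / 150)^(1/1.4)
= (5000 / 150)^(1/1.4)
= 33.3333^0.7143
= 12.2397
Floor: level = 12

level 12


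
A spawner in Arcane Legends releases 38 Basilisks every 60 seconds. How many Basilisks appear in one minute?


Spawns per minute = count * (60 / interval)
= 38 * (60 / 60)
= 38 * 1.0
= 38.0

38.0 per minute


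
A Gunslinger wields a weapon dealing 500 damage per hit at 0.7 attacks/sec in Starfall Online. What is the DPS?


DPS = damage * attack_speed
= 500 * 0.7
= 350.0

350.0 DPS


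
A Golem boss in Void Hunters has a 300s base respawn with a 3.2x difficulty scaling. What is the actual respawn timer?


Respawn time = base * multiplier
= 300 * 3.2
= 960.0 seconds

960.0 seconds


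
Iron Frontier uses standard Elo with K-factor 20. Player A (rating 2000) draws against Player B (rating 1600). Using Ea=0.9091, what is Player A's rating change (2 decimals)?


Elo update: delta = K * (S - Ea), where S = 0.5 (draws)
S - Ea = 0.5 - 0.9091 = -0.4091
Rating change = 20 * -0.4091
= -8.18

-8.18 rating points


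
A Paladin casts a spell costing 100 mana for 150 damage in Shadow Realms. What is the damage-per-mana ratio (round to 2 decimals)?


Efficiency = damage / mana
= 150 / 100
= 1.50

1.50 dmg/mana


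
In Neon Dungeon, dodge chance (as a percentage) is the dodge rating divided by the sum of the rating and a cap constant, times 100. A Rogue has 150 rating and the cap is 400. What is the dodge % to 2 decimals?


dodge% = 150 / (150 + 400) * 100
= 150 / 550 * 100
= 0.272727 * 100
= 27.27%

27.27%


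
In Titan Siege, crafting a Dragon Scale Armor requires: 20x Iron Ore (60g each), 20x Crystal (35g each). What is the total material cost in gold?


Cost breakdown:
  Iron Ore: 20 * 60 = 1200
  Crystal: 20 * 35 = 700
Total = 1200 + 700 = 1900

1900 gold


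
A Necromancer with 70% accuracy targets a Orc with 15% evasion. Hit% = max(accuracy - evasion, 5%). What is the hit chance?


accuracy - evasion = 70 - 15 = 55
Apply floor: max(55, 5) = 55
Hit chance = 55%

55%


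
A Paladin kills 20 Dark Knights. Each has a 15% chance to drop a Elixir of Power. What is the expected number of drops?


Expected drops = kills * (drop_rate / 100)
= 20 * (15 / 100)
= 20 * 0.15
= 3.0

3.0 drops


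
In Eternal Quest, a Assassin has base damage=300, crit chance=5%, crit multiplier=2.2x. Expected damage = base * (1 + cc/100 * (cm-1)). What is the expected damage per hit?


E[dmg] = base * (1 + crit_chance * (crit_mult - 1))
cc as decimal = 5/100 = 0.05
cm - 1 = 2.2 - 1 = 1.2
Bonus factor = 0.05 * 1.2 = 0.06
Total multiplier = 1 + 0.06 = 1.06
Expected damage = 300 * 1.06 = 318.00

318.00 damage


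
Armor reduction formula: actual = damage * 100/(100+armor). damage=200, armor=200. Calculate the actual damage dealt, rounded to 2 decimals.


actual = 200 * 100 / (100 + 200)
= 200 * 100 / 300
= 20000 / 300
= 66.67

66.67 damage


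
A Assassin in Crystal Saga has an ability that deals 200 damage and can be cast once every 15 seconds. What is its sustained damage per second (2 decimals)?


DPS = damage / cooldown
= 200 / 15
= 13.33

13.33 DPS


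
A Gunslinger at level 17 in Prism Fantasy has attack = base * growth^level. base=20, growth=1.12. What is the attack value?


value = base * growth^level
= 20 * 1.12^17
= 20 * 6.866041
= 137.32

137.32 attack


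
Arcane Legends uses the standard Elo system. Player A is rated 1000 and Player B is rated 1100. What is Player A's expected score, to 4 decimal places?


Elo expected score: Ea = 1/(1 + 10^((Rb-Ra)/400))
Rb - Ra = 1100 - 1000 = 100
(Rb-Ra)/400 = 100/400 = 0.25
10^0.25 = 1.778279
Ea = 1/(1 + 1.778279) = 1/2.778279 = 0.3599

0.3599


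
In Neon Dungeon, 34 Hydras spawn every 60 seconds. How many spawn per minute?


Spawns per minute = count * (60 / interval)
= 34 * (60 / 60)
= 34 * 1.0
= 34.0

34.0 per minute


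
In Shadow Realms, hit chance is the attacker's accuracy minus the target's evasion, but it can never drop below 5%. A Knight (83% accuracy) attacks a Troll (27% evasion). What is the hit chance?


accuracy - evasion = 83 - 27 = 56
Apply floor: max(56, 5) = 56
Hit chance = 56%

56%


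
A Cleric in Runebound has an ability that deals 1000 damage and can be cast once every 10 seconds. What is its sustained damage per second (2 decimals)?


DPS = damage / cooldown
= 1000 / 10
= 100.00

100.00 DPS


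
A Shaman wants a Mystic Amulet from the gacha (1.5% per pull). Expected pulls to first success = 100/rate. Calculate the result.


Expected pulls for a geometric distribution = 1/p = 100 / rate%
= 100 / 1.5
= 66.67

66.67 pulls


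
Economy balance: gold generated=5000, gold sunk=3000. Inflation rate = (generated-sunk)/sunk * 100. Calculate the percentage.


Net gold = 5000 - 3000 = 2000
Inflation rate = net / sunk * 100 = 2000 / 3000 * 100
= 0.666667 * 100
= 66.67%

66.67%


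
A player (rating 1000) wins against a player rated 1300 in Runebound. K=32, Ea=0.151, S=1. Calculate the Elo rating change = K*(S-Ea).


Elo update: delta = K * (S - Ea), where S = 1 (wins)
S - Ea = 1 - 0.151 = 0.849
Rating change = 32 * 0.849
= 27.17

27.17 rating points


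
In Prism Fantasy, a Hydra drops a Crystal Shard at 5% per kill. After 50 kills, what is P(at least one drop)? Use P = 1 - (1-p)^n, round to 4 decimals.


P(at least one) = 1 - P(none) = 1 - (1-p)^n
p = 5/100 = 0.05
1 - p = 0.95
(1 - p)^50 = 0.95^50 = 0.076945
P(at least one) = 1 - 0.076945 = 0.9231

0.9231


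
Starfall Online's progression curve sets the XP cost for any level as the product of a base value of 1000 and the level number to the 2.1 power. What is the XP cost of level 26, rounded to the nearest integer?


XP = 1000 * level^2.1
Substitute level = 26:
XP = 1000 * 26^2.1
= 1000 * 936.3625
= 936363

936363 XP


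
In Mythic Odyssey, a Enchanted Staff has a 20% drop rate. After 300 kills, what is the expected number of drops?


Expected drops = kills * (drop_rate / 100)
= 300 * (20 / 100)
= 300 * 0.2
= 60.0

60.0 drops


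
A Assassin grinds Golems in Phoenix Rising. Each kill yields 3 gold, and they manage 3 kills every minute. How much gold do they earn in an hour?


Gold per minute = 3 * 3 = 9
Gold per hour = 9 * 60 = 540

540 gold/hour


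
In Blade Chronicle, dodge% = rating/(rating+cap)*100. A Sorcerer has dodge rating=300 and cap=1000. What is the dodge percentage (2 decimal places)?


dodge% = 300 / (300 + 1000) * 100
= 300 / 1300 * 100
= 0.230769 * 100
= 23.08%

23.08%


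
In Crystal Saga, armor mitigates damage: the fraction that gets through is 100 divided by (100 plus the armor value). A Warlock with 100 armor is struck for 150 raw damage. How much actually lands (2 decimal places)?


actual = 150 * 100 / (100 + 100)
= 150 * 100 / 200
= 15000 / 200
= 75.00

75.00 damage


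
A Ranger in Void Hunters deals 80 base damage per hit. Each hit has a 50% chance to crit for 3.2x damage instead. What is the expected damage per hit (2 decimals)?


E[dmg] = base * (1 + crit_chance * (crit_mult - 1))
cc as decimal = 50/100 = 0.5
cm - 1 = 3.2 - 1 = 2.2
Bonus factor = 0.5 * 2.2 = 1.1
Total multiplier = 1 + 1.1 = 2.1
Expected damage = 80 * 2.1 = 168.00

168.00 damage


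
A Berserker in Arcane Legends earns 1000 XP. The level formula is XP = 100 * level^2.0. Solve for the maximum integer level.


XP = 100 * level^2.0, so level = (XP / 100)^(1/2.0)
= (1000 / 100)^(1/2.0)
= 10.0^0.5
= 3.1623
Floor: level = 3

level 3


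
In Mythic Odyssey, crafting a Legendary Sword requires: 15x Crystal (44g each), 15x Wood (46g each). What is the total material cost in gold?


Cost breakdown:
  Crystal: 15 * 44 = 660
  Wood: 15 * 46 = 690
Total = 660 + 690 = 1350

1350 gold


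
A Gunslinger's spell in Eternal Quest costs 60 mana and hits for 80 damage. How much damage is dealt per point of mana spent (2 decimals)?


Efficiency = damage / mana
= 80 / 60
= 1.33

1.33 dmg/mana


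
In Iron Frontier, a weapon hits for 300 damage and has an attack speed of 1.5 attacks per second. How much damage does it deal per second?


DPS = damage * attack_speed
= 300 * 1.5
= 450.0

450.0 DPS


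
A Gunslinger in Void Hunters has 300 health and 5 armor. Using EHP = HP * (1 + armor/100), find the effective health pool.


EHP = 300 * (1 + 5/100)
= 300 * (1 + 0.05)
= 300 * 1.05
= 315.0

315.0 EHP


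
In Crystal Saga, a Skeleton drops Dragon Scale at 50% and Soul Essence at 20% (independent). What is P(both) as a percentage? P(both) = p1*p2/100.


For independent events, P(both) = P(A) * P(B)
= 50% * 20%
= 1000 / 100 %
= 10.0%

10.0%


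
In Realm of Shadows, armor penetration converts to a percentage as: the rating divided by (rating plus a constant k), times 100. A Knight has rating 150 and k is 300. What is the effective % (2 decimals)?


effective% = rating / (rating + k) * 100
= 150 / (150 + 300) * 100
= 150 / 450 * 100
= 0.333333 * 100
= 33.33%

33.33%


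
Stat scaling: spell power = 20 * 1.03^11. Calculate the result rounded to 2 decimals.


value = base * growth^level
= 20 * 1.03^11
= 20 * 1.384234
= 27.68

27.68 spell power


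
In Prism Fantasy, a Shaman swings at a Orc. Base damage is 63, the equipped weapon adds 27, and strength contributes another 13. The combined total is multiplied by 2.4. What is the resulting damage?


Sum base + weapon + str = 63 + 27 + 13 = 103
Multiply by 2.4:
103 * 2.4 = 247.2

247.2 damage


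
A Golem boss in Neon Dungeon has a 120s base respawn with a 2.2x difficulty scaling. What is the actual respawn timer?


Respawn time = base * multiplier
= 120 * 2.2
= 264.0 seconds

264.0 seconds


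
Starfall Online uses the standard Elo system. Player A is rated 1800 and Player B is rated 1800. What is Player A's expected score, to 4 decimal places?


Elo expected score: Ea = 1/(1 + 10^((Rb-Ra)/400))
Rb - Ra = 1800 - 1800 = 0
(Rb-Ra)/400 = 0/400 = 0.0
10^0.0 = 1.0
Ea = 1/(1 + 1.0) = 1/2.0 = 0.5000

0.5000


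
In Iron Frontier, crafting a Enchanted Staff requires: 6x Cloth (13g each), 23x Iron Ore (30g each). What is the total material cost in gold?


Cost breakdown:
  Cloth: 6 * 13 = 78
  Iron Ore: 23 * 30 = 690
Total = 78 + 690 = 768

768 gold


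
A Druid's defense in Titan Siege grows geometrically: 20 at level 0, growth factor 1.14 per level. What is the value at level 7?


value = base * growth^level
= 20 * 1.14^7
= 20 * 2.502269
= 50.05

50.05 defense


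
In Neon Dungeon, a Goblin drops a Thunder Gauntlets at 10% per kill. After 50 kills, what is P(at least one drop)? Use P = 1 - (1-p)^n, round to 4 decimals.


P(at least one) = 1 - P(none) = 1 - (1-p)^n
p = 10/100 = 0.1
1 - p = 0.9
(1 - p)^50 = 0.9^50 = 0.005154
P(at least one) = 1 - 0.005154 = 0.9948

0.9948


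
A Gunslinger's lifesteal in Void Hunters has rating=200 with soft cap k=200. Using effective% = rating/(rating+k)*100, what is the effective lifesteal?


effective% = rating / (rating + k) * 100
= 200 / (200 + 200) * 100
= 200 / 400 * 100
= 0.5 * 100
= 50.00%

50.00%


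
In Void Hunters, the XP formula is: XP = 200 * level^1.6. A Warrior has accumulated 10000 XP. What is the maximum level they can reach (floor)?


XP = 200 * level^1.6, so level = (XP / 200)^(1/1.6)
= (10000 / 200)^(1/1.6)
= 50.0^0.625
= 11.5307
Floor: level = 11

level 11


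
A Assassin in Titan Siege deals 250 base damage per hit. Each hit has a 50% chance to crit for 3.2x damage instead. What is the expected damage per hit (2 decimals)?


E[dmg] = base * (1 + crit_chance * (crit_mult - 1))
cc as decimal = 50/100 = 0.5
cm - 1 = 3.2 - 1 = 2.2
Bonus factor = 0.5 * 2.2 = 1.1
Total multiplier = 1 + 1.1 = 2.1
Expected damage = 250 * 2.1 = 525.00

525.00 damage


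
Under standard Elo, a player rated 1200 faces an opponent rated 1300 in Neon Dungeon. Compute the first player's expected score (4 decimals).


Elo expected score: Ea = 1/(1 + 10^((Rb-Ra)/400))
Rb - Ra = 1300 - 1200 = 100
(Rb-Ra)/400 = 100/400 = 0.25
10^0.25 = 1.778279
Ea = 1/(1 + 1.778279) = 1/2.778279 = 0.3599

0.3599


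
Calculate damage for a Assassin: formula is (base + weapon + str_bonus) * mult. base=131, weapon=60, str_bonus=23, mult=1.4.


Sum base + weapon + str = 131 + 60 + 23 = 214
Multiply by 1.4:
214 * 1.4 = 299.6

299.6 damage


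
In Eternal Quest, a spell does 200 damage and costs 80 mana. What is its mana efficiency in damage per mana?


Efficiency = damage / mana
= 200 / 80
= 2.50

2.50 dmg/mana


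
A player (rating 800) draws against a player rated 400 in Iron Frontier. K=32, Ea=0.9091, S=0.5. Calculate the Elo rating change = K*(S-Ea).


Elo update: delta = K * (S - Ea), where S = 0.5 (draws)
S - Ea = 0.5 - 0.9091 = -0.4091
Rating change = 32 * -0.4091
= -13.09

-13.09 rating points


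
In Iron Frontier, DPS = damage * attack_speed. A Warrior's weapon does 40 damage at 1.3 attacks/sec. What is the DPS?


DPS = damage * attack_speed
= 40 * 1.3
= 52.0

52.0 DPS


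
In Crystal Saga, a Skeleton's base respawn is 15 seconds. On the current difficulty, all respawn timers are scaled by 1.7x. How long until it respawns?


Respawn time = base * multiplier
= 15 * 1.7
= 25.5 seconds

25.5 seconds


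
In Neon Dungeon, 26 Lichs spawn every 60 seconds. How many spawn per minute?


Spawns per minute = count * (60 / interval)
= 26 * (60 / 60)
= 26 * 1.0
= 26.0

26.0 per minute


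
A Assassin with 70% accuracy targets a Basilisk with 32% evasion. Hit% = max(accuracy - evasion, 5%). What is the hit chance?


accuracy - evasion = 70 - 32 = 38
Apply floor: max(38, 5) = 38
Hit chance = 38%

38%


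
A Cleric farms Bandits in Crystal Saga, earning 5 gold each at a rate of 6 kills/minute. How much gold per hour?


Gold per minute = 5 * 6 = 30
Gold per hour = 30 * 60 = 1800

1800 gold/hour


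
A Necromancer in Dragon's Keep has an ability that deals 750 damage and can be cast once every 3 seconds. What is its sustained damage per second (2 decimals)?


DPS = damage / cooldown
= 750 / 3
= 250.00

250.00 DPS


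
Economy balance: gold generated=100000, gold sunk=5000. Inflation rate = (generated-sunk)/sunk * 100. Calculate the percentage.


Net gold = 100000 - 5000 = 95000
Inflation rate = net / sunk * 100 = 95000 / 5000 * 100
= 19.0 * 100
= 1900.00%

1900.00%


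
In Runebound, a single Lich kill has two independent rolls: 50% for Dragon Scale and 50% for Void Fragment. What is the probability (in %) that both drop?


For independent events, P(both) = P(A) * P(B)
= 50% * 50%
= 2500 / 100 %
= 25.0%

25.0%


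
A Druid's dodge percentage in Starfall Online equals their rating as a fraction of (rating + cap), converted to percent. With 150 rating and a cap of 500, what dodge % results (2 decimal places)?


dodge% = 150 / (150 + 500) * 100
= 150 / 650 * 100
= 0.230769 * 100
= 23.08%

23.08%


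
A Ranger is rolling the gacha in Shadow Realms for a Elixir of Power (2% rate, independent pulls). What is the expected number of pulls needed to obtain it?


Expected pulls for a geometric distribution = 1/p = 100 / rate%
= 100 / 2
= 50.0

50.0 pulls


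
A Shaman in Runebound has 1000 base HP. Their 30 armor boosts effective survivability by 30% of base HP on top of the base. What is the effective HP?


EHP = 1000 * (1 + 30/100)
= 1000 * (1 + 0.3)
= 1000 * 1.3
= 1300.0

1300.0 EHP


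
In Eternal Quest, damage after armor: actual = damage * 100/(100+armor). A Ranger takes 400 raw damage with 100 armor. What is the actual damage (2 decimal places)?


actual = 400 * 100 / (100 + 100)
= 400 * 100 / 200
= 40000 / 200
= 200.00

200.00 damage


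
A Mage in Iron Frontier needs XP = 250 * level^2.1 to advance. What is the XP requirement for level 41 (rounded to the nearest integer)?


XP = 250 * level^2.1
Substitute level = 41:
XP = 250 * 41^2.1
= 250 * 2436.9471
= 609237

609237 XP


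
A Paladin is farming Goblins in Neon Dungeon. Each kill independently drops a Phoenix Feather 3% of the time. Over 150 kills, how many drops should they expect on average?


Expected drops = kills * (drop_rate / 100)
= 150 * (3 / 100)
= 150 * 0.03
= 4.5

4.5 drops


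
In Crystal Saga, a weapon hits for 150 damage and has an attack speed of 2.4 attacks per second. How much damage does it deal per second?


DPS = damage * attack_speed
= 150 * 2.4
= 360.0

360.0 DPS


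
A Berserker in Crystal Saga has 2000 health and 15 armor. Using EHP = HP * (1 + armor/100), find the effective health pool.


EHP = 2000 * (1 + 15/100)
= 2000 * (1 + 0.15)
= 2000 * 1.15
= 2300.0

2300.0 EHP


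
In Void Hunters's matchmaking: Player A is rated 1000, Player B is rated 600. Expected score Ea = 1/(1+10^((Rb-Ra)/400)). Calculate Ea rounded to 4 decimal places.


Elo expected score: Ea = 1/(1 + 10^((Rb-Ra)/400))
Rb - Ra = 600 - 1000 = -400
(Rb-Ra)/400 = -400/400 = -1.0
10^-1.0 = 0.1
Ea = 1/(1 + 0.1) = 1/1.1 = 0.9091

0.9091


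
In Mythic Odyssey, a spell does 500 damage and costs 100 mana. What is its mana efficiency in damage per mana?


Efficiency = damage / mana
= 500 / 100
= 5.00

5.00 dmg/mana


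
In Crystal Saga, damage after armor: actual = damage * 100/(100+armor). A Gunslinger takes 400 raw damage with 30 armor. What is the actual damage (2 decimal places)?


actual = 400 * 100 / (100 + 30)
= 400 * 100 / 130
= 40000 / 130
= 307.69

307.69 damage


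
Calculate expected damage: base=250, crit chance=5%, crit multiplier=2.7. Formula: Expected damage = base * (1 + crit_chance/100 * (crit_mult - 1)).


E[dmg] = base * (1 + crit_chance * (crit_mult - 1))
cc as decimal = 5/100 = 0.05
cm - 1 = 2.7 - 1 = 1.7
Bonus factor = 0.05 * 1.7 = 0.085
Total multiplier = 1 + 0.085 = 1.085
Expected damage = 250 * 1.085 = 271.25

271.25 damage


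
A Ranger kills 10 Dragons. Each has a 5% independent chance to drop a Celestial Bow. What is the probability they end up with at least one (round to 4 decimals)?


P(at least one) = 1 - P(none) = 1 - (1-p)^n
p = 5/100 = 0.05
1 - p = 0.95
(1 - p)^10 = 0.95^10 = 0.598737
P(at least one) = 1 - 0.598737 = 0.4013

0.4013


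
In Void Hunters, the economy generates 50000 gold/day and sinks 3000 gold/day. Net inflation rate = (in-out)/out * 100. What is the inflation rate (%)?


Net gold = 50000 - 3000 = 47000
Inflation rate = net / sunk * 100 = 47000 / 3000 * 100
= 15.666667 * 100
= 1566.67%

1566.67%


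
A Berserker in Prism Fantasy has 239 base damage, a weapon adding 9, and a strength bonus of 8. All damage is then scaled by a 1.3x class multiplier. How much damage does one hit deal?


Sum base + weapon + str = 239 + 9 + 8 = 256
Multiply by 1.3:
256 * 1.3 = 332.8

332.8 damage


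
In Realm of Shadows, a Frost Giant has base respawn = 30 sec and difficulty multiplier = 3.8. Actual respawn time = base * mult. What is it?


Respawn time = base * multiplier
= 30 * 3.8
= 114.0 seconds

114.0 seconds


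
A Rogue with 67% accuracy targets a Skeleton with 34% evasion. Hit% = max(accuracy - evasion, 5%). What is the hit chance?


accuracy - evasion = 67 - 34 = 33
Apply floor: max(33, 5) = 33
Hit chance = 33%

33%


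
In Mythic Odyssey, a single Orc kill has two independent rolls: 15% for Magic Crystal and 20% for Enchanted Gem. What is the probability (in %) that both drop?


For independent events, P(both) = P(A) * P(B)
= 15% * 20%
= 300 / 100 %
= 3.0%

3.0%


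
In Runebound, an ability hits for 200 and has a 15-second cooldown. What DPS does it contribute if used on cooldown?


DPS = damage / cooldown
= 200 / 15
= 13.33

13.33 DPS


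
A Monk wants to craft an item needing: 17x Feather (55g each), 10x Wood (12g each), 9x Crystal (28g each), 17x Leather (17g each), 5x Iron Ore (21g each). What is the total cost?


Cost breakdown:
  Feather: 17 * 55 = 935
  Wood: 10 * 12 = 120
  Crystal: 9 * 28 = 252
  Leather: 17 * 17 = 289
  Iron Ore: 5 * 21 = 105
Total = 935 + 120 + 252 + 289 + 105 = 1701

1701 gold


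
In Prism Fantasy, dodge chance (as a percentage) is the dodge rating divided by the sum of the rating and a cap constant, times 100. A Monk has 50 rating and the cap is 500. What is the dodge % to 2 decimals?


dodge% = 50 / (50 + 500) * 100
= 50 / 550 * 100
= 0.090909 * 100
= 9.09%

9.09%


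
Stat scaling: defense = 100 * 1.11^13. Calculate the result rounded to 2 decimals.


value = base * growth^level
= 100 * 1.11^13
= 100 * 3.88328
= 388.33

388.33 defense


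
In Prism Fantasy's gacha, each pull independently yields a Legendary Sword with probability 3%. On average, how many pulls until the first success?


Expected pulls for a geometric distribution = 1/p = 100 / rate%
= 100 / 3
= 33.33

33.33 pulls


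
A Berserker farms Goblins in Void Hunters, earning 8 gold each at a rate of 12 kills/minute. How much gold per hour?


Gold per minute = 8 * 12 = 96
Gold per hour = 96 * 60 = 5760

5760 gold/hour


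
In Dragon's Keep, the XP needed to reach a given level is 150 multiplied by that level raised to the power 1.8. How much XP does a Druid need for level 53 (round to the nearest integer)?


XP = 150 * level^1.8
Substitute level = 53:
XP = 150 * 53^1.8
= 150 * 1269.6867
= 190453

190453 XP


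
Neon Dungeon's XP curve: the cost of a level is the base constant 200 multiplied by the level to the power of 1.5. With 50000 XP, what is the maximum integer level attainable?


XP = 200 * level^1.5, so level = (XP / 200)^(1/1.5)
= (50000 / 200)^(1/1.5)
= 250.0^0.6667
= 39.685
Floor: level = 39

level 39


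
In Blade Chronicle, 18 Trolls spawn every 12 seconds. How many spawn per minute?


Spawns per minute = count * (60 / interval)
= 18 * (60 / 12)
= 18 * 5.0
= 90.0

90.0 per minute


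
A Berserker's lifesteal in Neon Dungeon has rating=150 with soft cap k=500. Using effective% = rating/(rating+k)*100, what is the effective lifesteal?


effective% = rating / (rating + k) * 100
= 150 / (150 + 500) * 100
= 150 / 650 * 100
= 0.230769 * 100
= 23.08%

23.08%


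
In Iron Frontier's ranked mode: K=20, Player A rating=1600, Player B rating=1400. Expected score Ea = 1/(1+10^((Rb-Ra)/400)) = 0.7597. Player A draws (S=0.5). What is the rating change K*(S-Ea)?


Elo update: delta = K * (S - Ea), where S = 0.5 (draws)
S - Ea = 0.5 - 0.7597 = -0.2597
Rating change = 20 * -0.2597
= -5.19

-5.19 rating points


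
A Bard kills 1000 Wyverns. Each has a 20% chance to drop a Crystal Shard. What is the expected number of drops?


Expected drops = kills * (drop_rate / 100)
= 1000 * (20 / 100)
= 1000 * 0.2
= 200.0

200.0 drops


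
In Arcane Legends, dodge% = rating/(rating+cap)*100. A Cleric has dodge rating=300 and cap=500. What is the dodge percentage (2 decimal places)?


dodge% = 300 / (300 + 500) * 100
= 300 / 800 * 100
= 0.375 * 100
= 37.50%

37.50%


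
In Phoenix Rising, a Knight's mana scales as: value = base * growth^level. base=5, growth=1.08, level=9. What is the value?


value = base * growth^level
= 5 * 1.08^9
= 5 * 1.999005
= 10.00

10.00 mana


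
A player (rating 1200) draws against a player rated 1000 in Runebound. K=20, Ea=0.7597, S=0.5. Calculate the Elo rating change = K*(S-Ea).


Elo update: delta = K * (S - Ea), where S = 0.5 (draws)
S - Ea = 0.5 - 0.7597 = -0.2597
Rating change = 20 * -0.2597
= -5.19

-5.19 rating points


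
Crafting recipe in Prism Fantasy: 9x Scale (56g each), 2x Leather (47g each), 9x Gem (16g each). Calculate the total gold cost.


Cost breakdown:
  Scale: 9 * 56 = 504
  Leather: 2 * 47 = 94
  Gem: 9 * 16 = 144
Total = 504 + 94 + 144 = 742

742 gold


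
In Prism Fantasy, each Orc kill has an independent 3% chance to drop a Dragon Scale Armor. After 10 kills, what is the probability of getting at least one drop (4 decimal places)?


P(at least one) = 1 - P(none) = 1 - (1-p)^n
p = 3/100 = 0.03
1 - p = 0.97
(1 - p)^10 = 0.97^10 = 0.737424
P(at least one) = 1 - 0.737424 = 0.2626

0.2626


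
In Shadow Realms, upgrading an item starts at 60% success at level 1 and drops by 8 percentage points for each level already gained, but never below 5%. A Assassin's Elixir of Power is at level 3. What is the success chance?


raw_rate = 60 - 8 * (3 - 1)
= 60 - 8 * 2
= 60 - 16
= 44
Apply floor: max(44, 5) = 44%

44%


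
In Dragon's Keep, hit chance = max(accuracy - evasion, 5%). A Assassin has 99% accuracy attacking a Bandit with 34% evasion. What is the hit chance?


accuracy - evasion = 99 - 34 = 65
Apply floor: max(65, 5) = 65
Hit chance = 65%

65%


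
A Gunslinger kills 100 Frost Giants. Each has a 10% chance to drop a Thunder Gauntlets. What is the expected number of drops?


Expected drops = kills * (drop_rate / 100)
= 100 * (10 / 100)
= 100 * 0.1
= 10.0

10.0 drops


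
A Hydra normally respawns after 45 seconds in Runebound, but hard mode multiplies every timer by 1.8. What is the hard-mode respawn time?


Respawn time = base * multiplier
= 45 * 1.8
= 81.0 seconds

81.0 seconds


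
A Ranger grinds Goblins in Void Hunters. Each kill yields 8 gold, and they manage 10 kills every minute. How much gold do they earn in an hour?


Gold per minute = 8 * 10 = 80
Gold per hour = 80 * 60 = 4800

4800 gold/hour


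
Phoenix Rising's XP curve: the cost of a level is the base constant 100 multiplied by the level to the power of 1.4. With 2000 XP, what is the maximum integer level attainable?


XP = 100 * level^1.4, so level = (XP / 100)^(1/1.4)
= (2000 / 100)^(1/1.4)
= 20.0^0.7143
= 8.4978
Floor: level = 8

level 8


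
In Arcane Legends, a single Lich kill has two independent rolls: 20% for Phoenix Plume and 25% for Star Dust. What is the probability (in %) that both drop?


For independent events, P(both) = P(A) * P(B)
= 20% * 25%
= 500 / 100 %
= 5.0%

5.0%


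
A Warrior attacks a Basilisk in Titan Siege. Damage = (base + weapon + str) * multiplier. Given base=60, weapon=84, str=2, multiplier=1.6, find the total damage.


Sum base + weapon + str = 60 + 84 + 2 = 146
Multiply by 1.6:
146 * 1.6 = 233.6

233.6 damage


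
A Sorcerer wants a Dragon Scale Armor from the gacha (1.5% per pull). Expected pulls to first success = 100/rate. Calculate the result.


Expected pulls for a geometric distribution = 1/p = 100 / rate%
= 100 / 1.5
= 66.67

66.67 pulls


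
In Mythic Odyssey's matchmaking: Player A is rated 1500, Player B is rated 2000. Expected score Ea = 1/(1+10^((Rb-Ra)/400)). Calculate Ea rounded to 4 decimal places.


Elo expected score: Ea = 1/(1 + 10^((Rb-Ra)/400))
Rb - Ra = 2000 - 1500 = 500
(Rb-Ra)/400 = 500/400 = 1.25
10^1.25 = 17.782794
Ea = 1/(1 + 17.782794) = 1/18.782794 = 0.0532

0.0532


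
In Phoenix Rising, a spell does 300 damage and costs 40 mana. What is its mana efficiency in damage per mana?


Efficiency = damage / mana
= 300 / 40
= 7.50

7.50 dmg/mana


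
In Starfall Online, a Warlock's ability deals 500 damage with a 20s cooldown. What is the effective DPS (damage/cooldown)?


DPS = damage / cooldown
= 500 / 20
= 25.00

25.00 DPS


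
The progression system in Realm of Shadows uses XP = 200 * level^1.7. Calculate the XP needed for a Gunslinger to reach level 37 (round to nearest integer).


XP = 200 * level^1.7
Substitute level = 37:
XP = 200 * 37^1.7
= 200 * 463.386
= 92677

92677 XP


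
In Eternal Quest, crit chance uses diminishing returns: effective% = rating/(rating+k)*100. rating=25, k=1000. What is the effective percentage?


effective% = rating / (rating + k) * 100
= 25 / (25 + 1000) * 100
= 25 / 1025 * 100
= 0.02439 * 100
= 2.44%

2.44%


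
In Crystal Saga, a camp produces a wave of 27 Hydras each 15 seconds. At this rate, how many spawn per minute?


Spawns per minute = count * (60 / interval)
= 27 * (60 / 15)
= 27 * 4.0
= 108.0

108.0 per minute


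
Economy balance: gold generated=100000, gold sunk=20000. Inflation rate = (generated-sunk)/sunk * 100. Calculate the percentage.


Net gold = 100000 - 20000 = 80000
Inflation rate = net / sunk * 100 = 80000 / 20000 * 100
= 4.0 * 100
= 400.00%

400.00%


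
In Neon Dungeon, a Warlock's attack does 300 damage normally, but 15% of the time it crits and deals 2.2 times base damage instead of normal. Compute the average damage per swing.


E[dmg] = base * (1 + crit_chance * (crit_mult - 1))
cc as decimal = 15/100 = 0.15
cm - 1 = 2.2 - 1 = 1.2
Bonus factor = 0.15 * 1.2 = 0.18
Total multiplier = 1 + 0.18 = 1.18
Expected damage = 300 * 1.18 = 354.00

354.00 damage


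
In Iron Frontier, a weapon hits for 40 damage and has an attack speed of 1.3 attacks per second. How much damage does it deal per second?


DPS = damage * attack_speed
= 40 * 1.3
= 52.0

52.0 DPS


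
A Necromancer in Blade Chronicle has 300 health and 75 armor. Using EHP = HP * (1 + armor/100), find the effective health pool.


EHP = 300 * (1 + 75/100)
= 300 * (1 + 0.75)
= 300 * 1.75
= 525.0

525.0 EHP


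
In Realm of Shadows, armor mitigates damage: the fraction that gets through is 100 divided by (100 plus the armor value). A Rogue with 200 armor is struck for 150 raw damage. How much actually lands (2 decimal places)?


actual = 150 * 100 / (100 + 200)
= 150 * 100 / 300
= 15000 / 300
= 50.00

50.00 damage


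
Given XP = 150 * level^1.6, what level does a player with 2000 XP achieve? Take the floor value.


XP = 150 * level^1.6, so level = (XP / 150)^(1/1.6)
= (2000 / 150)^(1/1.6)
= 13.3333^0.625
= 5.0476
Floor: level = 5

level 5


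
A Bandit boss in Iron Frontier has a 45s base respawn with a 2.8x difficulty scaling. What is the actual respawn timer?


Respawn time = base * multiplier
= 45 * 2.8
= 126.0 seconds

126.0 seconds


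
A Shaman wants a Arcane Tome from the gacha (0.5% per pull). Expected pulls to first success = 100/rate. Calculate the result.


Expected pulls for a geometric distribution = 1/p = 100 / rate%
= 100 / 0.5
= 200.0

200.0 pulls


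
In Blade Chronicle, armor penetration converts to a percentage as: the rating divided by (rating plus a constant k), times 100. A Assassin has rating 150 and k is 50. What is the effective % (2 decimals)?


effective% = rating / (rating + k) * 100
= 150 / (150 + 50) * 100
= 150 / 200 * 100
= 0.75 * 100
= 75.00%

75.00%


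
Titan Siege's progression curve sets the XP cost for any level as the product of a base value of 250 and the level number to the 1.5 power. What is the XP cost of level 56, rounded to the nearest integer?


XP = 250 * level^1.5
Substitute level = 56:
XP = 250 * 56^1.5
= 250 * 419.0656
= 104766

104766 XP


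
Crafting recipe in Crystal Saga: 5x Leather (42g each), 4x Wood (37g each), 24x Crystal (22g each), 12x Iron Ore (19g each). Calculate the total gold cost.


Cost breakdown:
  Leather: 5 * 42 = 210
  Wood: 4 * 37 = 148
  Crystal: 24 * 22 = 528
  Iron Ore: 12 * 19 = 228
Total = 210 + 148 + 528 + 228 = 1114

1114 gold


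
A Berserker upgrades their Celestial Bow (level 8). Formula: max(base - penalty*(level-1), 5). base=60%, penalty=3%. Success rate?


raw_rate = 60 - 3 * (8 - 1)
= 60 - 3 * 7
= 60 - 21
= 39
Apply floor: max(39, 5) = 39%

39%


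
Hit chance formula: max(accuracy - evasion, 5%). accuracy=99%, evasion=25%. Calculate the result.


accuracy - evasion = 99 - 25 = 74
Apply floor: max(74, 5) = 74
Hit chance = 74%

74%


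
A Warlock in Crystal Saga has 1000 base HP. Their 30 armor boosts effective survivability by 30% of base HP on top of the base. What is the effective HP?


EHP = 1000 * (1 + 30/100)
= 1000 * (1 + 0.3)
= 1000 * 1.3
= 1300.0

1300.0 EHP


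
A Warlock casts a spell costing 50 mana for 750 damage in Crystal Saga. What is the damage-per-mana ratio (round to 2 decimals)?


Efficiency = damage / mana
= 750 / 50
= 15.00

15.00 dmg/mana


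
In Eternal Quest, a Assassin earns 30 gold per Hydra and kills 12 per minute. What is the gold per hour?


Gold per minute = 30 * 12 = 360
Gold per hour = 360 * 60 = 21600

21600 gold/hour


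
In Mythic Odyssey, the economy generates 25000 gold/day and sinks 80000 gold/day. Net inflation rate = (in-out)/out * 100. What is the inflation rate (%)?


Net gold = 25000 - 80000 = -55000
Inflation rate = net / sunk * 100 = -55000 / 80000 * 100
= -0.6875 * 100
= -68.75%

-68.75%


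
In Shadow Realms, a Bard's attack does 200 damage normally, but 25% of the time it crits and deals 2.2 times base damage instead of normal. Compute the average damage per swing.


E[dmg] = base * (1 + crit_chance * (crit_mult - 1))
cc as decimal = 25/100 = 0.25
cm - 1 = 2.2 - 1 = 1.2
Bonus factor = 0.25 * 1.2 = 0.3
Total multiplier = 1 + 0.3 = 1.3
Expected damage = 200 * 1.3 = 260.00

260.00 damage


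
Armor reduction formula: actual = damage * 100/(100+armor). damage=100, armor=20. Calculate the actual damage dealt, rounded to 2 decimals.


actual = 100 * 100 / (100 + 20)
= 100 * 100 / 120
= 10000 / 120
= 83.33

83.33 damage


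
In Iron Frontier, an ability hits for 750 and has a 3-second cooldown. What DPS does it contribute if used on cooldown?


DPS = damage / cooldown
= 750 / 3
= 250.00

250.00 DPS


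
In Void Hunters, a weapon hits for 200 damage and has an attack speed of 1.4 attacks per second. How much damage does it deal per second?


DPS = damage * attack_speed
= 200 * 1.4
= 280.0

280.0 DPS


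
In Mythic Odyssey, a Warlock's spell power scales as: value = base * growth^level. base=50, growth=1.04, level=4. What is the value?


value = base * growth^level
= 50 * 1.04^4
= 50 * 1.169859
= 58.49

58.49 spell power


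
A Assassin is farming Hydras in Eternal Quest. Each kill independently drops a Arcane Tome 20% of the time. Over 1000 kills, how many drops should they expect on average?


Expected drops = kills * (drop_rate / 100)
= 1000 * (20 / 100)
= 1000 * 0.2
= 200.0

200.0 drops


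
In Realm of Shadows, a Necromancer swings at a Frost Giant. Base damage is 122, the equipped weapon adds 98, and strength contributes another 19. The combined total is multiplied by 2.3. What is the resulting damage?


Sum base + weapon + str = 122 + 98 + 19 = 239
Multiply by 2.3:
239 * 2.3 = 549.7

549.7 damage


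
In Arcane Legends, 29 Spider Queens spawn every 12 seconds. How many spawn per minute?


Spawns per minute = count * (60 / interval)
= 29 * (60 / 12)
= 29 * 5.0
= 145.0

145.0 per minute


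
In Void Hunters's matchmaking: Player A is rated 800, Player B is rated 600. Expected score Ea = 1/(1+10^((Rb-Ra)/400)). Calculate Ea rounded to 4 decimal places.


Elo expected score: Ea = 1/(1 + 10^((Rb-Ra)/400))
Rb - Ra = 600 - 800 = -200
(Rb-Ra)/400 = -200/400 = -0.5
10^-0.5 = 0.316228
Ea = 1/(1 + 0.316228) = 1/1.316228 = 0.7597

0.7597


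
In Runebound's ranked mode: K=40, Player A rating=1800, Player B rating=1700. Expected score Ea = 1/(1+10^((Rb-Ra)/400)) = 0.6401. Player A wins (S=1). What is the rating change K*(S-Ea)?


Elo update: delta = K * (S - Ea), where S = 1 (wins)
S - Ea = 1 - 0.6401 = 0.3599
Rating change = 40 * 0.3599
= 14.40

14.40 rating points


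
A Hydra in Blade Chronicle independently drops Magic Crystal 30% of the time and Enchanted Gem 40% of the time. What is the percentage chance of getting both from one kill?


For independent events, P(both) = P(A) * P(B)
= 30% * 40%
= 1200 / 100 %
= 12.0%

12.0%


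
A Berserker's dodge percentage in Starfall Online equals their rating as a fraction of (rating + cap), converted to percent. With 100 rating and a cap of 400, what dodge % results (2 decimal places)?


dodge% = 100 / (100 + 400) * 100
= 100 / 500 * 100
= 0.2 * 100
= 20.00%

20.00%


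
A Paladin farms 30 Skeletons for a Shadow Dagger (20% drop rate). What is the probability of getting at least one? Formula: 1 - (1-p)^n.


P(at least one) = 1 - P(none) = 1 - (1-p)^n
p = 20/100 = 0.2
1 - p = 0.8
(1 - p)^30 = 0.8^30 = 0.001238
P(at least one) = 1 - 0.001238 = 0.9988

0.9988


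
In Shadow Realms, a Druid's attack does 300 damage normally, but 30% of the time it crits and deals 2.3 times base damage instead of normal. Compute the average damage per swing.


E[dmg] = base * (1 + crit_chance * (crit_mult - 1))
cc as decimal = 30/100 = 0.3
cm - 1 = 2.3 - 1 = 1.3
Bonus factor = 0.3 * 1.3 = 0.39
Total multiplier = 1 + 0.39 = 1.39
Expected damage = 300 * 1.39 = 417.00

417.00 damage
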